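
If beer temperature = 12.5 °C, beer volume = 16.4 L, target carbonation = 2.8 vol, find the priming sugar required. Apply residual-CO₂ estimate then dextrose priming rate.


residual = 14.695·(0.01821 + 0.09011·e^(−0.04·T));  sugar = (target − residual)·4.0·V
residual = 14.695·(0.01821 + 0.09011·e^(−0.04·12.5)) = 1.0707
sugar = (2.8 − 1.0707)·4.0·16.4

113.4392 g


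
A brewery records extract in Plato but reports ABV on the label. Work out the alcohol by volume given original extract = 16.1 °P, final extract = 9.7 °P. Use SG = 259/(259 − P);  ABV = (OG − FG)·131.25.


OG = 259/(259 − 16.1) = 1.0663
FG = 259/(259 − 9.7) = 1.0389
ABV = (1.0663 − 1.0389)·131.25

3.5928 % ABV


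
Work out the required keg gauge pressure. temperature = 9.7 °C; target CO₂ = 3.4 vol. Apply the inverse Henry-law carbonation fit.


psi = vols/(0.01821 + 0.09011·e^(−0.04·T)) − 14.695
psi = 3.4/(0.01821 + 0.09011·e^(−0.04·9.7)) − 14.695

28.1576 psi


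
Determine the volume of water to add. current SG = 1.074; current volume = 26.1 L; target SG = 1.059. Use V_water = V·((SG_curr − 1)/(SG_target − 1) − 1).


V_water = 26.1·((1.074 − 1)/(1.059 − 1) − 1)

6.6356 L


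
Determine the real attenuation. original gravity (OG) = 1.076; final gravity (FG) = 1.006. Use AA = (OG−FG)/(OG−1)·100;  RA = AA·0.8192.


AA = (1.076 − 1.006)/(1.076 − 1)·100 = 92.1053
RA = 92.1053·0.8192

75.4526 %


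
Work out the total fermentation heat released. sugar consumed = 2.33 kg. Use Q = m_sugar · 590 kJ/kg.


Q = 2.33 · 590

1374.7000 kJ


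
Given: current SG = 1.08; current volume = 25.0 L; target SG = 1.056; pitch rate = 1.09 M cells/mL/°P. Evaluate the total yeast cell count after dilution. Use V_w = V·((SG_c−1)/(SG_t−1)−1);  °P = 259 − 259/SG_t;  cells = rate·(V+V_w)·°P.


V_w = 25.0·((1.08−1)/(1.056−1)−1) = 10.7143
V_final = 25.0 + 10.7143 = 35.7143
°P = 259 − 259/1.056 = 13.7348
cells = 1.09·35.7143·13.7348

534.6780 billion cells


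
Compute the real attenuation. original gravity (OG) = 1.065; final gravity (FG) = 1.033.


AA = (OG−FG)/(OG−1)·100;  RA = AA·0.8192
AA = (1.065 − 1.033)/(1.065 − 1)·100 = 49.2308
RA = 49.2308·0.8192

40.3298 %


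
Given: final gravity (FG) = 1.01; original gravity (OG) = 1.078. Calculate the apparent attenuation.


AA = (OG − FG)/(OG − 1) · 100
AA = (1.078 − 1.01)/(1.078 − 1) · 100

87.1795 %


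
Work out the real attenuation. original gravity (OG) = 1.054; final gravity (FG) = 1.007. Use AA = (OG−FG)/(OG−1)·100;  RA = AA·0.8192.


AA = (1.054 − 1.007)/(1.054 − 1)·100 = 87.0370
RA = 87.0370·0.8192

71.3007 %


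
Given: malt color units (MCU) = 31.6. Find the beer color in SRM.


SRM = 1.4922 · MCU^0.6859
SRM = 1.4922 · 31.6^0.6859

15.9390 SRM


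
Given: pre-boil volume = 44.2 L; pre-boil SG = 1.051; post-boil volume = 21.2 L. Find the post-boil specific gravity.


SG_post = 1 + (SG_pre − 1)·V_pre/V_post
pts_pre = (1.051 − 1)·1000 = 51.0000
pts_post = 51.0000·44.2/21.2 = 106.3302
SG_post = 1 + 106.3302/1000

1.1063


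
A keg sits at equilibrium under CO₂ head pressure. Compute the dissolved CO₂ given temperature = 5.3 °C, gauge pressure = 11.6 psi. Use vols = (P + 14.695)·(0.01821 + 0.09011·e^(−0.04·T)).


vols = (11.6 + 14.695)·(0.01821 + 0.09011·e^(−0.04·5.3))

2.3956 volumes


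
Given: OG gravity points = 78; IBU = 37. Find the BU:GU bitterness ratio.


BU:GU = IBU / OG_points
BU:GU = 37 / 78

0.4744


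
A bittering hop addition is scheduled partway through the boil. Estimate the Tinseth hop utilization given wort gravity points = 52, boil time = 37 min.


U = 1.65·0.000125^(GP/1000) · (1 − e^(−0.04·t))/4.15
bigness = 1.65·0.000125^(52/1000) = 1.0340
boil_factor = (1 − e^(−0.04·37))/4.15 = 0.1861
U = 1.0340 · 0.1861

0.1924


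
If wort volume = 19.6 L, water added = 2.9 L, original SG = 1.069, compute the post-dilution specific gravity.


SG_new = 1 + (SG_old − 1)·V_old/(V_old + V_water)
pts = (1.069 − 1)·1000·19.6/(19.6 + 2.9) = 60.1067
SG_new = 1 + 60.1067/1000

1.0601


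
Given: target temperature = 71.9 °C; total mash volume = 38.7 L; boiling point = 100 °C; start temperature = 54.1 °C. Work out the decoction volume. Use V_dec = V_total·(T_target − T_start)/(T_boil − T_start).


V_dec = 38.7·(71.9 − 54.1)/(100 − 54.1)

15.0078 L


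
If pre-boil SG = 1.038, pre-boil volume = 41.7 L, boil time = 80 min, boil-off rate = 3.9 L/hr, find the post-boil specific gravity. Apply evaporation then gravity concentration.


V_post = V_pre − rate·(t/60);  SG_post = 1 + (SG_pre−1)·V_pre/V_post
V_post = 41.7 − 3.9·(80/60) = 36.5000
SG_post = 1 + (1.038 − 1)·41.7/36.5000

1.0434


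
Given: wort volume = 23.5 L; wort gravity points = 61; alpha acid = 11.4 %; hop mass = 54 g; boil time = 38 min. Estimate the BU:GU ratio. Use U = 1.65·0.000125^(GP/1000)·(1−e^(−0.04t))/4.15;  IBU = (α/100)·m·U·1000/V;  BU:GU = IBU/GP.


U = 1.65·0.000125^(61/1000)·(1−e^(−0.04·38))/4.15 = 0.1795
IBU = (11.4/100)·54·0.1795·1000/23.5 = 47.0316
BU:GU = 47.0316/61

0.7710


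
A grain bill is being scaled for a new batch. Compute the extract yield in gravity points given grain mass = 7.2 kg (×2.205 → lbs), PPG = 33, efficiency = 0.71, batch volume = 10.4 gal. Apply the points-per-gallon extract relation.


points = lbs × PPG × eff / vol
lbs = 7.2 × 2.205 = 15.8760
points = 15.8760 × 33 × 0.71 / 10.4

35.7668 points


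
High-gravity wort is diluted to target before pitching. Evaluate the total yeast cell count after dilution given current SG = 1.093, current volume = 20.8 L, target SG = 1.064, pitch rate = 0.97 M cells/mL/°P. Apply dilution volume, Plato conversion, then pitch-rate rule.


V_w = V·((SG_c−1)/(SG_t−1)−1);  °P = 259 − 259/SG_t;  cells = rate·(V+V_w)·°P
V_w = 20.8·((1.093−1)/(1.064−1)−1) = 9.4250
V_final = 20.8 + 9.4250 = 30.2250
°P = 259 − 259/1.064 = 15.5789
cells = 0.97·30.2250·15.5789

456.7475 billion cells


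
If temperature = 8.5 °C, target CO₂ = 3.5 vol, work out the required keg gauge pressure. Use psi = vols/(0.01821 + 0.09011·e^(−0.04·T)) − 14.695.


psi = 3.5/(0.01821 + 0.09011·e^(−0.04·8.5)) − 14.695

27.8077 psi


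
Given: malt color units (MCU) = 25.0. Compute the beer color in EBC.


SRM = 1.4922·MCU^0.6859;  EBC = SRM·1.97
SRM = 1.4922·25.0^0.6859 = 13.5729
EBC = 13.5729·1.97

26.7387 EBC


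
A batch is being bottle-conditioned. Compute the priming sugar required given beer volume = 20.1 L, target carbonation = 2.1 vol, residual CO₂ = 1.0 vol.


sugar = (target − residual)·4.0·V
sugar = (2.1 − 1.0)·4.0·20.1

88.4400 g


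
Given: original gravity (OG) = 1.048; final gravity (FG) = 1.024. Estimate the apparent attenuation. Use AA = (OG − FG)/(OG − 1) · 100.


AA = (1.048 − 1.024)/(1.048 − 1) · 100

50.0000 %


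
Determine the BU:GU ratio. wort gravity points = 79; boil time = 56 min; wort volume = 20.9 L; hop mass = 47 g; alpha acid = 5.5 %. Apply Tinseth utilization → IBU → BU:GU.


U = 1.65·0.000125^(GP/1000)·(1−e^(−0.04t))/4.15;  IBU = (α/100)·m·U·1000/V;  BU:GU = IBU/GP
U = 1.65·0.000125^(79/1000)·(1−e^(−0.04·56))/4.15 = 0.1747
IBU = (5.5/100)·47·0.1747·1000/20.9 = 21.6033
BU:GU = 21.6033/79

0.2735


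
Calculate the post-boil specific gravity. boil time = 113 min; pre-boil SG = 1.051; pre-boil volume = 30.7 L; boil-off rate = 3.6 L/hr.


V_post = V_pre − rate·(t/60);  SG_post = 1 + (SG_pre−1)·V_pre/V_post
V_post = 30.7 − 3.6·(113/60) = 23.9200
SG_post = 1 + (1.051 − 1)·30.7/23.9200

1.0655


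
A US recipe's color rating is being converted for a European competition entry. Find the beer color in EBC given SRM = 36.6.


EBC = SRM · 1.97
EBC = 36.6 · 1.97

72.1020 EBC


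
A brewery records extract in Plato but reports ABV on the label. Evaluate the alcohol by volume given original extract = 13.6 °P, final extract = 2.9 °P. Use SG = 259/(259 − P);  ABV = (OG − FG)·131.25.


OG = 259/(259 − 13.6) = 1.0554
FG = 259/(259 − 2.9) = 1.0113
ABV = (1.0554 − 1.0113)·131.25

5.7876 % ABV


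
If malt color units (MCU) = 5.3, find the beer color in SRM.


SRM = 1.4922 · MCU^0.6859
SRM = 1.4922 · 5.3^0.6859

4.6839 SRM


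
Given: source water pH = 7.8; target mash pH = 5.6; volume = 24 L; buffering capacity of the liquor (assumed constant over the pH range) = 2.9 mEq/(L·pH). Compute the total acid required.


acid = buffering capacity · (pH_source − pH_target) · V
acid = 2.9 · (7.8 − 5.6) · 24

153.1200 mEq


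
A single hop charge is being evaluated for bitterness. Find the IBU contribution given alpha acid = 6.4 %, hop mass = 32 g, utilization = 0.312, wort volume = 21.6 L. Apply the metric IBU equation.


IBU = (α/100)·mass·U·1000 / V
IBU = (6.4/100)·32·0.312·1000 / 21.6

29.5822 IBU


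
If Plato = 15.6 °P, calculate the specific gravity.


SG = 259/(259 − P)
SG = 259/(259 − 15.6)

1.0641


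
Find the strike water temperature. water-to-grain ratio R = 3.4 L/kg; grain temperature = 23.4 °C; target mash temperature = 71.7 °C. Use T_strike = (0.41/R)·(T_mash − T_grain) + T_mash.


T_strike = (0.41/3.4)·(71.7 − 23.4) + 71.7

77.5244 °C


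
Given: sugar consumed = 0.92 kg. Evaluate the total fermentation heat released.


Q = m_sugar · 590 kJ/kg
Q = 0.92 · 590

542.8000 kJ


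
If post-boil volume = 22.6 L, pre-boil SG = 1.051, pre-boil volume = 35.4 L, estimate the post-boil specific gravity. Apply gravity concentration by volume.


SG_post = 1 + (SG_pre − 1)·V_pre/V_post
pts_pre = (1.051 − 1)·1000 = 51.0000
pts_post = 51.0000·35.4/22.6 = 79.8850
SG_post = 1 + 79.8850/1000

1.0799


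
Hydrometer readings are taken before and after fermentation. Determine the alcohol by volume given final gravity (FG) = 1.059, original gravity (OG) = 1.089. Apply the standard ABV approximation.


ABV = (OG − FG) · 131.25
ABV = (1.089 − 1.059) · 131.25

3.9375 % ABV


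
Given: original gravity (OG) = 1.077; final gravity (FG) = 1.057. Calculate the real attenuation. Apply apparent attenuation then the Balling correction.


AA = (OG−FG)/(OG−1)·100;  RA = AA·0.8192
AA = (1.077 − 1.057)/(1.077 − 1)·100 = 25.9740
RA = 25.9740·0.8192

21.2779 %


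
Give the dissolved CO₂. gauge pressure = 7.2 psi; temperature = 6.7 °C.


vols = (P + 14.695)·(0.01821 + 0.09011·e^(−0.04·T))
vols = (7.2 + 14.695)·(0.01821 + 0.09011·e^(−0.04·6.7))

1.9078 volumes


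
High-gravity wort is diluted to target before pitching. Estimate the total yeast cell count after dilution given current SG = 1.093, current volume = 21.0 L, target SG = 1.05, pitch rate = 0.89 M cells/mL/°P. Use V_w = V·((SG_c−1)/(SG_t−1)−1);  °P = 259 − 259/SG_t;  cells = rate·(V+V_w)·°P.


V_w = 21.0·((1.093−1)/(1.05−1)−1) = 18.0600
V_final = 21.0 + 18.0600 = 39.0600
°P = 259 − 259/1.05 = 12.3333
cells = 0.89·39.0600·12.3333

428.7486 billion cells


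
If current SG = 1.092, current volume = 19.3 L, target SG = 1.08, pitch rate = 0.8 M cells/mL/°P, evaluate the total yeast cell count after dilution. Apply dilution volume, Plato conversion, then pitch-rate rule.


V_w = V·((SG_c−1)/(SG_t−1)−1);  °P = 259 − 259/SG_t;  cells = rate·(V+V_w)·°P
V_w = 19.3·((1.092−1)/(1.08−1)−1) = 2.8950
V_final = 19.3 + 2.8950 = 22.1950
°P = 259 − 259/1.08 = 19.1852
cells = 0.8·22.1950·19.1852

340.6521 billion cells


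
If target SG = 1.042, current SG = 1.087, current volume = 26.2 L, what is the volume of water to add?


V_water = V·((SG_curr − 1)/(SG_target − 1) − 1)
V_water = 26.2·((1.087 − 1)/(1.042 − 1) − 1)

28.0714 L


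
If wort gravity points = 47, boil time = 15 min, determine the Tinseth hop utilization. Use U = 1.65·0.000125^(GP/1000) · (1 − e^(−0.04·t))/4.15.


bigness = 1.65·0.000125^(47/1000) = 1.0815
boil_factor = (1 − e^(−0.04·15))/4.15 = 0.1087
U = 1.0815 · 0.1087

0.1176


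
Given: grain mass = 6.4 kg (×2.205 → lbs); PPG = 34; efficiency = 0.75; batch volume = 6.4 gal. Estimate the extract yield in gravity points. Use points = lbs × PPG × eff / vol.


lbs = 6.4 × 2.205 = 14.1120
points = 14.1120 × 34 × 0.75 / 6.4

56.2275 points


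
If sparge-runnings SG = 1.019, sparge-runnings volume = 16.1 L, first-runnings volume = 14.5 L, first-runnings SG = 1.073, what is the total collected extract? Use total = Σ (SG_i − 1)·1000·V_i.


first = (1.073 − 1)·1000·14.5 = 1058.5000
sparge = (1.019 − 1)·1000·16.1 = 305.9000
total = 1058.5000 + 305.9000

1364.4000 gravity·L


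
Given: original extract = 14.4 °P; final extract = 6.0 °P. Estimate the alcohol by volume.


SG = 259/(259 − P);  ABV = (OG − FG)·131.25
OG = 259/(259 − 14.4) = 1.0589
FG = 259/(259 − 6.0) = 1.0237
ABV = (1.0589 − 1.0237)·131.25

4.6143 % ABV


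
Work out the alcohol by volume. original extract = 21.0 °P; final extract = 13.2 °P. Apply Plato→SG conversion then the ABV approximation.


SG = 259/(259 − P);  ABV = (OG − FG)·131.25
OG = 259/(259 − 21.0) = 1.0882
FG = 259/(259 − 13.2) = 1.0537
ABV = (1.0882 − 1.0537)·131.25

4.5325 % ABV


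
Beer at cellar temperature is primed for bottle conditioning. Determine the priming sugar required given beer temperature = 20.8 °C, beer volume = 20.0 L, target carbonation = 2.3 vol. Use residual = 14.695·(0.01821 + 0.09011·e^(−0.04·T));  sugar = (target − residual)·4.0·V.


residual = 14.695·(0.01821 + 0.09011·e^(−0.04·20.8)) = 0.8438
sugar = (2.3 − 0.8438)·4.0·20.0

116.4925 g


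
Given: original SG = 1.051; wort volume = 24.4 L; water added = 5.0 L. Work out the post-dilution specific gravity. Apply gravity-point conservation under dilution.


SG_new = 1 + (SG_old − 1)·V_old/(V_old + V_water)
pts = (1.051 − 1)·1000·24.4/(24.4 + 5.0) = 42.3265
SG_new = 1 + 42.3265/1000

1.0423


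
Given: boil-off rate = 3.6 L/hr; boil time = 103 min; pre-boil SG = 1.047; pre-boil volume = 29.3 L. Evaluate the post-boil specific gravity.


V_post = V_pre − rate·(t/60);  SG_post = 1 + (SG_pre−1)·V_pre/V_post
V_post = 29.3 − 3.6·(103/60) = 23.1200
SG_post = 1 + (1.047 − 1)·29.3/23.1200

1.0596


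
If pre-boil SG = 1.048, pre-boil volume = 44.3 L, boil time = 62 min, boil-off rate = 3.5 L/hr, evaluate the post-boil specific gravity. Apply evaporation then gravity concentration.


V_post = V_pre − rate·(t/60);  SG_post = 1 + (SG_pre−1)·V_pre/V_post
V_post = 44.3 − 3.5·(62/60) = 40.6833
SG_post = 1 + (1.048 − 1)·44.3/40.6833

1.0523


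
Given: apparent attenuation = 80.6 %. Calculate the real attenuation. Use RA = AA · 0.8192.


RA = 80.6 · 0.8192

66.0275 %


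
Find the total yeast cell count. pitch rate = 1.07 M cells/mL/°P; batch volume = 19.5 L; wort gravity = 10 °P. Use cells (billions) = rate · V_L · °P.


cells = 1.07 · 19.5 · 10

208.6500 billion cells


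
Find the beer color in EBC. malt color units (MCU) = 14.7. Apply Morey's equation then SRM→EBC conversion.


SRM = 1.4922·MCU^0.6859;  EBC = SRM·1.97
SRM = 1.4922·14.7^0.6859 = 9.4295
EBC = 9.4295·1.97

18.5762 EBC


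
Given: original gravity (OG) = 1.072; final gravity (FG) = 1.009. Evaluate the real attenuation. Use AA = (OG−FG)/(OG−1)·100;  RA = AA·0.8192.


AA = (1.072 − 1.009)/(1.072 − 1)·100 = 87.5000
RA = 87.5000·0.8192

71.6800 %


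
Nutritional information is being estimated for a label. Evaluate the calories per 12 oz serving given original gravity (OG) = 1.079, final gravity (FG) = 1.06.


ABW = (OG−FG)·131.25·0.79/FG;  °P = 259 − 259/SG (for OG→OE and FG→AE);  RE = 0.1808·OE + 0.8192·AE;  Cal = (6.9·ABW + 4·(RE−0.1))·FG·3.55
ABW = (1.079 − 1.06)·131.25·0.79/1.06 = 1.8585
OE = 259 − 259/1.079 = 18.9629 °P
AE = 259 − 259/1.06 = 14.6604 °P
RE = 0.1808·18.9629 + 0.8192·14.6604 = 15.4383 °P
Cal = (6.9·1.8585 + 4·(15.4383−0.1))·1.06·3.55

279.1285 kcal


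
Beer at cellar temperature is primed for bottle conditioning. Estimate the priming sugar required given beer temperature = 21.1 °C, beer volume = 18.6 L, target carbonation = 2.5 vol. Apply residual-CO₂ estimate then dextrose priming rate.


residual = 14.695·(0.01821 + 0.09011·e^(−0.04·T));  sugar = (target − residual)·4.0·V
residual = 14.695·(0.01821 + 0.09011·e^(−0.04·21.1)) = 0.8370
sugar = (2.5 − 0.8370)·4.0·18.6

123.7294 g


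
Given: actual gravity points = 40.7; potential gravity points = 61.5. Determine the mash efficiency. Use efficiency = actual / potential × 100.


efficiency = 40.7 / 61.5 × 100

66.1789 %


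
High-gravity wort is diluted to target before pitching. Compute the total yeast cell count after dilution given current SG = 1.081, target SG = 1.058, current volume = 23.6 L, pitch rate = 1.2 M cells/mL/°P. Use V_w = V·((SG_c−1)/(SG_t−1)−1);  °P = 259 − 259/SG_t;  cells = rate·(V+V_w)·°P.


V_w = 23.6·((1.081−1)/(1.058−1)−1) = 9.3586
V_final = 23.6 + 9.3586 = 32.9586
°P = 259 − 259/1.058 = 14.1985
cells = 1.2·32.9586·14.1985

561.5551 billion cells


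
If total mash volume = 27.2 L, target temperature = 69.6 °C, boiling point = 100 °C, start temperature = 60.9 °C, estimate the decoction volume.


V_dec = V_total·(T_target − T_start)/(T_boil − T_start)
V_dec = 27.2·(69.6 − 60.9)/(100 − 60.9)

6.0522 L


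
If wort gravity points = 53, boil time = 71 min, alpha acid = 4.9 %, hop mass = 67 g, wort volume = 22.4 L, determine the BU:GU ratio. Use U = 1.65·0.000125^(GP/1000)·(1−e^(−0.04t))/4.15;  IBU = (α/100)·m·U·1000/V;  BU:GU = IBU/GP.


U = 1.65·0.000125^(53/1000)·(1−e^(−0.04·71))/4.15 = 0.2325
IBU = (4.9/100)·67·0.2325·1000/22.4 = 34.0761
BU:GU = 34.0761/53

0.6429


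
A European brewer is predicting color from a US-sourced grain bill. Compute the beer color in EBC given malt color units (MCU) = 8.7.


SRM = 1.4922·MCU^0.6859;  EBC = SRM·1.97
SRM = 1.4922·8.7^0.6859 = 6.5803
EBC = 6.5803·1.97

12.9631 EBC


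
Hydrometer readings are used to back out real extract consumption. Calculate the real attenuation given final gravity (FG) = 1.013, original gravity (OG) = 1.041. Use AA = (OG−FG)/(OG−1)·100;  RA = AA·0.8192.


AA = (1.041 − 1.013)/(1.041 − 1)·100 = 68.2927
RA = 68.2927·0.8192

55.9454 %


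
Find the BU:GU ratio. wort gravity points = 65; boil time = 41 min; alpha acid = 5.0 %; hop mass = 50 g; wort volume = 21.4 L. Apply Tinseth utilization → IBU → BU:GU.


U = 1.65·0.000125^(GP/1000)·(1−e^(−0.04t))/4.15;  IBU = (α/100)·m·U·1000/V;  BU:GU = IBU/GP
U = 1.65·0.000125^(65/1000)·(1−e^(−0.04·41))/4.15 = 0.1787
IBU = (5.0/100)·50·0.1787·1000/21.4 = 20.8741
BU:GU = 20.8741/65

0.3211


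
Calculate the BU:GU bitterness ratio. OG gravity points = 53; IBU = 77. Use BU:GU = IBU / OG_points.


BU:GU = 77 / 53

1.4528


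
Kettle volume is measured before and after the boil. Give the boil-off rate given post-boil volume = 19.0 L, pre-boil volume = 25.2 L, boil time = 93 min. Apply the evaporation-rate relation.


rate = (V_pre − V_post) / (t_min/60)
rate = (25.2 − 19.0) / (93/60)

4.0000 L/hr


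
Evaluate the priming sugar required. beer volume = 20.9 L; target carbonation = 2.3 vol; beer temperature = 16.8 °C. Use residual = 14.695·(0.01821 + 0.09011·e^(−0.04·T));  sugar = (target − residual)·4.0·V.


residual = 14.695·(0.01821 + 0.09011·e^(−0.04·16.8)) = 0.9438
sugar = (2.3 − 0.9438)·4.0·20.9

113.3759 g


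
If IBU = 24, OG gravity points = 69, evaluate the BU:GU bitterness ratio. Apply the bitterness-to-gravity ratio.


BU:GU = IBU / OG_points
BU:GU = 24 / 69

0.3478


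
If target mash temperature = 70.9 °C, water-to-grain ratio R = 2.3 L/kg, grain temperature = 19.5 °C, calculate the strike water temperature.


T_strike = (0.41/R)·(T_mash − T_grain) + T_mash
T_strike = (0.41/2.3)·(70.9 − 19.5) + 70.9

80.0626 °C


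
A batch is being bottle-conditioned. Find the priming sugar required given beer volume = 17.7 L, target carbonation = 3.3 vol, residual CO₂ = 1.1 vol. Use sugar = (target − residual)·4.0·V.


sugar = (3.3 − 1.1)·4.0·17.7

155.7600 g


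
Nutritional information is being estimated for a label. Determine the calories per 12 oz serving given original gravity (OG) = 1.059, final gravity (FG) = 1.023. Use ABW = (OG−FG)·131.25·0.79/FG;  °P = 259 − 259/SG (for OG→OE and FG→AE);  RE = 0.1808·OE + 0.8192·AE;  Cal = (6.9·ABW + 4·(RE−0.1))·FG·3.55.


ABW = (1.059 − 1.023)·131.25·0.79/1.023 = 3.6488
OE = 259 − 259/1.059 = 14.4297 °P
AE = 259 − 259/1.023 = 5.8231 °P
RE = 0.1808·14.4297 + 0.8192·5.8231 = 7.3791 °P
Cal = (6.9·3.6488 + 4·(7.3791−0.1))·1.023·3.55

197.1749 kcal


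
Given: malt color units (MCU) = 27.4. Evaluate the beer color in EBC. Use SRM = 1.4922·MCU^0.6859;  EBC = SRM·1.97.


SRM = 1.4922·27.4^0.6859 = 14.4537
EBC = 14.4537·1.97

28.4739 EBC


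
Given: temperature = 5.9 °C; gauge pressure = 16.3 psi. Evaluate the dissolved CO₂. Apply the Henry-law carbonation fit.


vols = (P + 14.695)·(0.01821 + 0.09011·e^(−0.04·T))
vols = (16.3 + 14.695)·(0.01821 + 0.09011·e^(−0.04·5.9))

2.7702 volumes


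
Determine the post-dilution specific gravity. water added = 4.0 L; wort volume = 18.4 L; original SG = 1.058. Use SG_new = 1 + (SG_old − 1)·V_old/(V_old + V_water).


pts = (1.058 − 1)·1000·18.4/(18.4 + 4.0) = 47.6429
SG_new = 1 + 47.6429/1000

1.0476


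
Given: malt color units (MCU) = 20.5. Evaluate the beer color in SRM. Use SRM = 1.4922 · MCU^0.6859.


SRM = 1.4922 · 20.5^0.6859

11.8457 SRM


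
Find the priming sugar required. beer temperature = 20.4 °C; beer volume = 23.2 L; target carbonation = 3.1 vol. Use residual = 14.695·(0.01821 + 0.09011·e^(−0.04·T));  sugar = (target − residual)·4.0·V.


residual = 14.695·(0.01821 + 0.09011·e^(−0.04·20.4)) = 0.8531
sugar = (3.1 − 0.8531)·4.0·23.2

208.5088 g


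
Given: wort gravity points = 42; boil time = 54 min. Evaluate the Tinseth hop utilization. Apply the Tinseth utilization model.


U = 1.65·0.000125^(GP/1000) · (1 − e^(−0.04·t))/4.15
bigness = 1.65·0.000125^(42/1000) = 1.1312
boil_factor = (1 − e^(−0.04·54))/4.15 = 0.2132
U = 1.1312 · 0.2132

0.2412


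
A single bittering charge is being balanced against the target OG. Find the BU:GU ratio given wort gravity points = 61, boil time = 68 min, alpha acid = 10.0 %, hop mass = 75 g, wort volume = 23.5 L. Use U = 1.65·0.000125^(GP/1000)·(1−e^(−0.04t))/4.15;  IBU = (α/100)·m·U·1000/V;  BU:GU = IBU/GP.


U = 1.65·0.000125^(61/1000)·(1−e^(−0.04·68))/4.15 = 0.2147
IBU = (10.0/100)·75·0.2147·1000/23.5 = 68.5087
BU:GU = 68.5087/61

1.1231


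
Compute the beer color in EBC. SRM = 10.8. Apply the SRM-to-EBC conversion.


EBC = SRM · 1.97
EBC = 10.8 · 1.97

21.2760 EBC


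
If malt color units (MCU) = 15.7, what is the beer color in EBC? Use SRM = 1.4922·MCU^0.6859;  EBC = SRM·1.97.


SRM = 1.4922·15.7^0.6859 = 9.8649
EBC = 9.8649·1.97

19.4339 EBC


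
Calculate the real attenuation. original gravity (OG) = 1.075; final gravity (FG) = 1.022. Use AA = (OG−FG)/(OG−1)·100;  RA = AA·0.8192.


AA = (1.075 − 1.022)/(1.075 − 1)·100 = 70.6667
RA = 70.6667·0.8192

57.8901 %


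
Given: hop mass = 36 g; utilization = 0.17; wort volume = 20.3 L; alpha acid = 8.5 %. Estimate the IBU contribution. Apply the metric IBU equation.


IBU = (α/100)·mass·U·1000 / V
IBU = (8.5/100)·36·0.17·1000 / 20.3

25.6256 IBU


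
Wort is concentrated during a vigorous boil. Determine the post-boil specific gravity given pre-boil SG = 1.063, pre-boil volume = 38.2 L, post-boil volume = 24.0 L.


SG_post = 1 + (SG_pre − 1)·V_pre/V_post
pts_pre = (1.063 − 1)·1000 = 63.0000
pts_post = 63.0000·38.2/24.0 = 100.2750
SG_post = 1 + 100.2750/1000

1.1003


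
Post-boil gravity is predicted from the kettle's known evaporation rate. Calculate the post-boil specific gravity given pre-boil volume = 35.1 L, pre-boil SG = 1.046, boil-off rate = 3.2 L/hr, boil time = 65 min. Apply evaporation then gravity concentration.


V_post = V_pre − rate·(t/60);  SG_post = 1 + (SG_pre−1)·V_pre/V_post
V_post = 35.1 − 3.2·(65/60) = 31.6333
SG_post = 1 + (1.046 − 1)·35.1/31.6333

1.0510


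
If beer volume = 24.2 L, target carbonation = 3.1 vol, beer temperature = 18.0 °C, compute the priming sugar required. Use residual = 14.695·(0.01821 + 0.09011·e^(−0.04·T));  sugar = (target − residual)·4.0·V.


residual = 14.695·(0.01821 + 0.09011·e^(−0.04·18.0)) = 0.9121
sugar = (3.1 − 0.9121)·4.0·24.2

211.7851 g


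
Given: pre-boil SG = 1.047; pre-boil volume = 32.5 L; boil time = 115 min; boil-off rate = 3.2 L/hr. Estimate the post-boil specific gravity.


V_post = V_pre − rate·(t/60);  SG_post = 1 + (SG_pre−1)·V_pre/V_post
V_post = 32.5 − 3.2·(115/60) = 26.3667
SG_post = 1 + (1.047 − 1)·32.5/26.3667

1.0579


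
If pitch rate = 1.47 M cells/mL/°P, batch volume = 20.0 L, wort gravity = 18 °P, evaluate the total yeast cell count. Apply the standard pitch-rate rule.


cells (billions) = rate · V_L · °P
cells = 1.47 · 20.0 · 18

529.2000 billion cells


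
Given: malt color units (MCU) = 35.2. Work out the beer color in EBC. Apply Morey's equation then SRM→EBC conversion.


SRM = 1.4922·MCU^0.6859;  EBC = SRM·1.97
SRM = 1.4922·35.2^0.6859 = 17.1633
EBC = 17.1633·1.97

33.8117 EBC


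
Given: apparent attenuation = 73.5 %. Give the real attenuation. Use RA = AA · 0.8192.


RA = 73.5 · 0.8192

60.2112 %


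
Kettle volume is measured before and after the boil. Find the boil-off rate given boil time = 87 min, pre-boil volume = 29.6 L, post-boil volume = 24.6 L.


rate = (V_pre − V_post) / (t_min/60)
rate = (29.6 − 24.6) / (87/60)

3.4483 L/hr


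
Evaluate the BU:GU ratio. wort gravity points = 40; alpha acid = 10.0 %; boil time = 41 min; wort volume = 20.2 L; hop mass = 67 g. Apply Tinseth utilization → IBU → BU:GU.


U = 1.65·0.000125^(GP/1000)·(1−e^(−0.04t))/4.15;  IBU = (α/100)·m·U·1000/V;  BU:GU = IBU/GP
U = 1.65·0.000125^(40/1000)·(1−e^(−0.04·41))/4.15 = 0.2237
IBU = (10.0/100)·67·0.2237·1000/20.2 = 74.1962
BU:GU = 74.1962/40

1.8549


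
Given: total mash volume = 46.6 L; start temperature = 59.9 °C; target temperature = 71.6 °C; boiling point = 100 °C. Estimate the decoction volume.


V_dec = V_total·(T_target − T_start)/(T_boil − T_start)
V_dec = 46.6·(71.6 − 59.9)/(100 − 59.9)

13.5965 L


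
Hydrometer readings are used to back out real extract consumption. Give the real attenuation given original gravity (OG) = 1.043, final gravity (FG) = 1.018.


AA = (OG−FG)/(OG−1)·100;  RA = AA·0.8192
AA = (1.043 − 1.018)/(1.043 − 1)·100 = 58.1395
RA = 58.1395·0.8192

47.6279 %


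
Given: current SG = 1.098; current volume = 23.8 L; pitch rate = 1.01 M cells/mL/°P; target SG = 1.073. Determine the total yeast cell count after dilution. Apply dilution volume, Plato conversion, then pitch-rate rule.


V_w = V·((SG_c−1)/(SG_t−1)−1);  °P = 259 − 259/SG_t;  cells = rate·(V+V_w)·°P
V_w = 23.8·((1.098−1)/(1.073−1)−1) = 8.1507
V_final = 23.8 + 8.1507 = 31.9507
°P = 259 − 259/1.073 = 17.6207
cells = 1.01·31.9507·17.6207

568.6230 billion cells


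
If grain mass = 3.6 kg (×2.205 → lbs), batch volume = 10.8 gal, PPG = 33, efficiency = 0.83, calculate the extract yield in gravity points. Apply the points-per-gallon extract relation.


points = lbs × PPG × eff / vol
lbs = 3.6 × 2.205 = 7.9380
points = 7.9380 × 33 × 0.83 / 10.8

20.1316 points


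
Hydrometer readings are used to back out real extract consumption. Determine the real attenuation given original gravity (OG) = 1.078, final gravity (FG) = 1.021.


AA = (OG−FG)/(OG−1)·100;  RA = AA·0.8192
AA = (1.078 − 1.021)/(1.078 − 1)·100 = 73.0769
RA = 73.0769·0.8192

59.8646 %


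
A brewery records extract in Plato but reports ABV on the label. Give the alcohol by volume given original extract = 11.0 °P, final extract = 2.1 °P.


SG = 259/(259 − P);  ABV = (OG − FG)·131.25
OG = 259/(259 − 11.0) = 1.0444
FG = 259/(259 − 2.1) = 1.0082
ABV = (1.0444 − 1.0082)·131.25

4.7487 % ABV


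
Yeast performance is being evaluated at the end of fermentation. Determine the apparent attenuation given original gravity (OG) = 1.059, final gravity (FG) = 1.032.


AA = (OG − FG)/(OG − 1) · 100
AA = (1.059 − 1.032)/(1.059 − 1) · 100

45.7627 %


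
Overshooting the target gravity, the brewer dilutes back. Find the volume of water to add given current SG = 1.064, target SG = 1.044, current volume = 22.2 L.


V_water = V·((SG_curr − 1)/(SG_target − 1) − 1)
V_water = 22.2·((1.064 − 1)/(1.044 − 1) − 1)

10.0909 L


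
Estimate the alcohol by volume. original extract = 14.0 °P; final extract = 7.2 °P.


SG = 259/(259 − P);  ABV = (OG − FG)·131.25
OG = 259/(259 − 14.0) = 1.0571
FG = 259/(259 − 7.2) = 1.0286
ABV = (1.0571 − 1.0286)·131.25

3.7470 % ABV


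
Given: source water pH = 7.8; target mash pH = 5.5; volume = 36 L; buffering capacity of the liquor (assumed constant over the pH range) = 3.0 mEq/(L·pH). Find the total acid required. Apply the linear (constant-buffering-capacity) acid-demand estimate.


acid = buffering capacity · (pH_source − pH_target) · V
acid = 3.0 · (7.8 − 5.5) · 36

248.4000 mEq


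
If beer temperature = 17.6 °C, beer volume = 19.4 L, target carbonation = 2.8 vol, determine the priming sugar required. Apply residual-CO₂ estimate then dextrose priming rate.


residual = 14.695·(0.01821 + 0.09011·e^(−0.04·T));  sugar = (target − residual)·4.0·V
residual = 14.695·(0.01821 + 0.09011·e^(−0.04·17.6)) = 0.9225
sugar = (2.8 − 0.9225)·4.0·19.4

145.6915 g


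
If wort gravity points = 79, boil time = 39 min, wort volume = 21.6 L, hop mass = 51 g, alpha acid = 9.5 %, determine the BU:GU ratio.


U = 1.65·0.000125^(GP/1000)·(1−e^(−0.04t))/4.15;  IBU = (α/100)·m·U·1000/V;  BU:GU = IBU/GP
U = 1.65·0.000125^(79/1000)·(1−e^(−0.04·39))/4.15 = 0.1544
IBU = (9.5/100)·51·0.1544·1000/21.6 = 34.6325
BU:GU = 34.6325/79

0.4384


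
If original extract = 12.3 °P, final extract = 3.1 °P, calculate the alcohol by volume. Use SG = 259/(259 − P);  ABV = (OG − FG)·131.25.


OG = 259/(259 − 12.3) = 1.0499
FG = 259/(259 − 3.1) = 1.0121
ABV = (1.0499 − 1.0121)·131.25

4.9539 % ABV


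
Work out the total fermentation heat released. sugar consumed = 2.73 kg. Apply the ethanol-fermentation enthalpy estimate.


Q = m_sugar · 590 kJ/kg
Q = 2.73 · 590

1610.7000 kJ


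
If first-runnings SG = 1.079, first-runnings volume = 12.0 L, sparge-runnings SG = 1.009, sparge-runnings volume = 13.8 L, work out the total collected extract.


total = Σ (SG_i − 1)·1000·V_i
first = (1.079 − 1)·1000·12.0 = 948.0000
sparge = (1.009 − 1)·1000·13.8 = 124.2000
total = 948.0000 + 124.2000

1072.2000 gravity·L


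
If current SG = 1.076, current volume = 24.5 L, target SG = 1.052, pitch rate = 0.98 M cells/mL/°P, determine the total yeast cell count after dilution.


V_w = V·((SG_c−1)/(SG_t−1)−1);  °P = 259 − 259/SG_t;  cells = rate·(V+V_w)·°P
V_w = 24.5·((1.076−1)/(1.052−1)−1) = 11.3077
V_final = 24.5 + 11.3077 = 35.8077
°P = 259 − 259/1.052 = 12.8023
cells = 0.98·35.8077·12.8023

449.2517 billion cells


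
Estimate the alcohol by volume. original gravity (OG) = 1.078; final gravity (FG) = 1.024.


ABV = (OG − FG) · 131.25
ABV = (1.078 − 1.024) · 131.25

7.0875 % ABV


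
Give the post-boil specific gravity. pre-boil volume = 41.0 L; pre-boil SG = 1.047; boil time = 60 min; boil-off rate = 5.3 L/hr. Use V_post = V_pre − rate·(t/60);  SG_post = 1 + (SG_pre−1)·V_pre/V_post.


V_post = 41.0 − 5.3·(60/60) = 35.7000
SG_post = 1 + (1.047 − 1)·41.0/35.7000

1.0540


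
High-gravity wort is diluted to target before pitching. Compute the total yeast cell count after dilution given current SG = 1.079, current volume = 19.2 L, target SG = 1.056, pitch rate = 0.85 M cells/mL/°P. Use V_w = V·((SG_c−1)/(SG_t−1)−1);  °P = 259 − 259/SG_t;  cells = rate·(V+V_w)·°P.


V_w = 19.2·((1.079−1)/(1.056−1)−1) = 7.8857
V_final = 19.2 + 7.8857 = 27.0857
°P = 259 − 259/1.056 = 13.7348
cells = 0.85·27.0857·13.7348

316.2155 billion cells


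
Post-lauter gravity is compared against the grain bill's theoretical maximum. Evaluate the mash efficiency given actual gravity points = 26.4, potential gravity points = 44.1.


efficiency = actual / potential × 100
efficiency = 26.4 / 44.1 × 100

59.8639 %


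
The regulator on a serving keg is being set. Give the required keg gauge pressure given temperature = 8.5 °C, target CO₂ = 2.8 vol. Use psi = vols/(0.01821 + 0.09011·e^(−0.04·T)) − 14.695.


psi = 2.8/(0.01821 + 0.09011·e^(−0.04·8.5)) − 14.695

19.3072 psi


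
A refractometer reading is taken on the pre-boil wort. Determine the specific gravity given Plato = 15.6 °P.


SG = 259/(259 − P)
SG = 259/(259 − 15.6)

1.0641


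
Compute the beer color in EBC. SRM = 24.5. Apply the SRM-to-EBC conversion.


EBC = SRM · 1.97
EBC = 24.5 · 1.97

48.2650 EBC


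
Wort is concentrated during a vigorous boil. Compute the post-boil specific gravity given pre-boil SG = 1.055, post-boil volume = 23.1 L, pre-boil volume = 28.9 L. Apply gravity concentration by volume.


SG_post = 1 + (SG_pre − 1)·V_pre/V_post
pts_pre = (1.055 − 1)·1000 = 55.0000
pts_post = 55.0000·28.9/23.1 = 68.8095
SG_post = 1 + 68.8095/1000

1.0688


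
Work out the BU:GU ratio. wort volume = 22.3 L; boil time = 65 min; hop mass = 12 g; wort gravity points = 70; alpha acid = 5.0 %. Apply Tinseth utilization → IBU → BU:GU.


U = 1.65·0.000125^(GP/1000)·(1−e^(−0.04t))/4.15;  IBU = (α/100)·m·U·1000/V;  BU:GU = IBU/GP
U = 1.65·0.000125^(70/1000)·(1−e^(−0.04·65))/4.15 = 0.1962
IBU = (5.0/100)·12·0.1962·1000/22.3 = 5.2790
BU:GU = 5.2790/70

0.0754


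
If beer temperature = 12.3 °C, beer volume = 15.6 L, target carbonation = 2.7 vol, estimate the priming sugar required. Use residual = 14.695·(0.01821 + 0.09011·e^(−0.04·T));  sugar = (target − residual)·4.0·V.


residual = 14.695·(0.01821 + 0.09011·e^(−0.04·12.3)) = 1.0772
sugar = (2.7 − 1.0772)·4.0·15.6

101.2631 g


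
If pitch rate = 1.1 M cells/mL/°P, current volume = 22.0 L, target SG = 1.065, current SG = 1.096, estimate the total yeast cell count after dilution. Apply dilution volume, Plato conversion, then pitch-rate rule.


V_w = V·((SG_c−1)/(SG_t−1)−1);  °P = 259 − 259/SG_t;  cells = rate·(V+V_w)·°P
V_w = 22.0·((1.096−1)/(1.065−1)−1) = 10.4923
V_final = 22.0 + 10.4923 = 32.4923
°P = 259 − 259/1.065 = 15.8075
cells = 1.1·32.4923·15.8075

564.9848 billion cells


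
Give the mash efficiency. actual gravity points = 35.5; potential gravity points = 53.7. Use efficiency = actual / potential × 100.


efficiency = 35.5 / 53.7 × 100

66.1080 %


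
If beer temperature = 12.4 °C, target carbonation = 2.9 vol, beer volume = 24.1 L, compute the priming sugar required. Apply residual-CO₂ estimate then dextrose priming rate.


residual = 14.695·(0.01821 + 0.09011·e^(−0.04·T));  sugar = (target − residual)·4.0·V
residual = 14.695·(0.01821 + 0.09011·e^(−0.04·12.4)) = 1.0740
sugar = (2.9 − 1.0740)·4.0·24.1

176.0300 g


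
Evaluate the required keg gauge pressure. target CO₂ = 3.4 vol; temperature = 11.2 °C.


psi = vols/(0.01821 + 0.09011·e^(−0.04·T)) − 14.695
psi = 3.4/(0.01821 + 0.09011·e^(−0.04·11.2)) − 14.695

30.1707 psi


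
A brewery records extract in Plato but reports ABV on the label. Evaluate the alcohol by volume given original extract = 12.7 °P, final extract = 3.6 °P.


SG = 259/(259 − P);  ABV = (OG − FG)·131.25
OG = 259/(259 − 12.7) = 1.0516
FG = 259/(259 − 3.6) = 1.0141
ABV = (1.0516 − 1.0141)·131.25

4.9176 % ABV


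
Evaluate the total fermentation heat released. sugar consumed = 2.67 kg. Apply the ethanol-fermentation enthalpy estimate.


Q = m_sugar · 590 kJ/kg
Q = 2.67 · 590

1575.3000 kJ


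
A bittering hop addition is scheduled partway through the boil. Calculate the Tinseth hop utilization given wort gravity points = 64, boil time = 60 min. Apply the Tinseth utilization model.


U = 1.65·0.000125^(GP/1000) · (1 − e^(−0.04·t))/4.15
bigness = 1.65·0.000125^(64/1000) = 0.9283
boil_factor = (1 − e^(−0.04·60))/4.15 = 0.2191
U = 0.9283 · 0.2191

0.2034


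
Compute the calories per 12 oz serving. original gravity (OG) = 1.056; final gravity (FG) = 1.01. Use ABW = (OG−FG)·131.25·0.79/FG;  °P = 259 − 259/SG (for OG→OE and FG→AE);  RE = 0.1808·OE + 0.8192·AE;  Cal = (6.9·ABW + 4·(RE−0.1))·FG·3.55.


ABW = (1.056 − 1.01)·131.25·0.79/1.01 = 4.7224
OE = 259 − 259/1.056 = 13.7348 °P
AE = 259 − 259/1.01 = 2.5644 °P
RE = 0.1808·13.7348 + 0.8192·2.5644 = 4.5840 °P
Cal = (6.9·4.7224 + 4·(4.5840−0.1))·1.01·3.55

181.1412 kcal


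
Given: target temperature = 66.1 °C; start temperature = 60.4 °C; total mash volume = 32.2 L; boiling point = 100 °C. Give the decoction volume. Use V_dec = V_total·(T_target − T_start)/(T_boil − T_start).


V_dec = 32.2·(66.1 − 60.4)/(100 − 60.4)

4.6348 L


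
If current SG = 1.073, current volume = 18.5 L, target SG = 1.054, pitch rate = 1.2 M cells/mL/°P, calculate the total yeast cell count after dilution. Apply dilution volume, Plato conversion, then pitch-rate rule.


V_w = V·((SG_c−1)/(SG_t−1)−1);  °P = 259 − 259/SG_t;  cells = rate·(V+V_w)·°P
V_w = 18.5·((1.073−1)/(1.054−1)−1) = 6.5093
V_final = 18.5 + 6.5093 = 25.0093
°P = 259 − 259/1.054 = 13.2694
cells = 1.2·25.0093·13.2694

398.2309 billion cells


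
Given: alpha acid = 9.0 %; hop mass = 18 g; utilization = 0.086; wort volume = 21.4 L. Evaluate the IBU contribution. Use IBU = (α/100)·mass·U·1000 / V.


IBU = (9.0/100)·18·0.086·1000 / 21.4

6.5103 IBU


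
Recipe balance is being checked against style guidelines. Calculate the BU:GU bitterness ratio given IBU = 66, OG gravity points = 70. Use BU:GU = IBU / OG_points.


BU:GU = 66 / 70

0.9429


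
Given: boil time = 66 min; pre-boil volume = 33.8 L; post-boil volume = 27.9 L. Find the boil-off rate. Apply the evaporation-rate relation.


rate = (V_pre − V_post) / (t_min/60)
rate = (33.8 − 27.9) / (66/60)

5.3636 L/hr


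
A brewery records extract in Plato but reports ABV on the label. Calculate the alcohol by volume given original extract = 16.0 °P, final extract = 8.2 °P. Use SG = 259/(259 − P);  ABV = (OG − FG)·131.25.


OG = 259/(259 − 16.0) = 1.0658
FG = 259/(259 − 8.2) = 1.0327
ABV = (1.0658 − 1.0327)·131.25

4.3507 % ABV


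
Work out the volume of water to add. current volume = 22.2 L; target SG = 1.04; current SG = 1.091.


V_water = V·((SG_curr − 1)/(SG_target − 1) − 1)
V_water = 22.2·((1.091 − 1)/(1.04 − 1) − 1)

28.3050 L


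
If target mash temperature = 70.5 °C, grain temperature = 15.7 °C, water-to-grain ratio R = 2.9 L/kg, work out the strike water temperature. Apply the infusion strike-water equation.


T_strike = (0.41/R)·(T_mash − T_grain) + T_mash
T_strike = (0.41/2.9)·(70.5 − 15.7) + 70.5

78.2476 °C
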